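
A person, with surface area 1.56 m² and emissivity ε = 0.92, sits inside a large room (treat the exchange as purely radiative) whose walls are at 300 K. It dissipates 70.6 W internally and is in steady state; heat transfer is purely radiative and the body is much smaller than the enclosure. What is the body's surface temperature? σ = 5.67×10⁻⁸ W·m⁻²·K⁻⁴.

T ≈ 308 K

For a small grey body in a large enclosure, net radiated power = εσA(T⁴ − T_w⁴).
Steady state: P = εσA(T⁴ − T_w⁴) with A = 1.56 m².
T⁴ = P/(εσA) + T_w⁴ = 70.6/(0.92·5.67×10⁻⁸·1.560) + (300)⁴
    = 8.676×10⁸ + 8.100×10⁹ = 8.968×10⁹ K⁴.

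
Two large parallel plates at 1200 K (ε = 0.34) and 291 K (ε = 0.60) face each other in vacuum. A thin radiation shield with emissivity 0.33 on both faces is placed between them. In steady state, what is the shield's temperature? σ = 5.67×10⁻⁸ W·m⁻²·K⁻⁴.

In steady state the net flux on the hot side equals that on the cold side.
σ(T₁⁴−T_s⁴)/D₁ = σ(T_s⁴−T₂⁴)/D₂, with D₁ = 1/ε₁+1/ε_s−1 = 4.971, D₂ = 1/ε_s+1/ε₂−1 = 3.697.
Solve for T_s⁴: T_s⁴ = (D₂·T₁⁴ + D₁·T₂⁴)/(D₁+D₂) = 8.885×10¹¹ K⁴.

T_s ≈ 971 K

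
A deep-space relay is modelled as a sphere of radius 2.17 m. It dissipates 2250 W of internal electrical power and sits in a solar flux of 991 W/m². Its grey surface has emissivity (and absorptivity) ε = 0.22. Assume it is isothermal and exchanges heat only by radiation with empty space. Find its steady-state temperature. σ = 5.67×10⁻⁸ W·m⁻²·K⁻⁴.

At steady state, absorbed solar power + internal power = radiated power.
Absorbed: α·S·A_cross = 0.22·991·14.79 = 3225 W (cross-section πr²).
Total input = 3225 + 2250 = 5475 W.
Radiated: εσ·A_surf·T⁴ with A_surf = 4πr² = 59.17 m².
T⁴ = 5475/(0.22·5.67×10⁻⁸·59.17) = 7.418×10⁹ K⁴.

T ≈ 293 K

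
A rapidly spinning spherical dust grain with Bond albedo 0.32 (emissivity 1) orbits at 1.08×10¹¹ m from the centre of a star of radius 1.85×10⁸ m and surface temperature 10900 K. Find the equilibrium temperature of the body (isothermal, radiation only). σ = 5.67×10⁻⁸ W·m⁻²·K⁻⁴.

The star's surface emits σT_*⁴; at distance d the flux is S = σT_*⁴(R_*/d)².
S = 5.67×10⁻⁸·(10900)⁴·(1.85×10⁸/1.08×10¹¹)² = 2348 W/m².
For an isothermal sphere T⁴ = (1−a)S/(4σ) = 7.041×10⁹ K⁴.

T ≈ 290 K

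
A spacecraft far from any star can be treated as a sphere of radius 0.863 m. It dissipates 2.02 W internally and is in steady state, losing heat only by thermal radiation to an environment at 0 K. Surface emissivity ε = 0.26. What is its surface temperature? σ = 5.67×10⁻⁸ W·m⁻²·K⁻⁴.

Steady state: internal power = radiated power, P = εσA T⁴.
Radiating area A = 4πr² = 9.359 m².
T⁴ = P/(εσA) = 2.02/(0.26·5.67×10⁻⁸·9.359) = 1.464×10⁷ K⁴.
T = (1.464×10⁷)^(1/4).

T ≈ 61.9 K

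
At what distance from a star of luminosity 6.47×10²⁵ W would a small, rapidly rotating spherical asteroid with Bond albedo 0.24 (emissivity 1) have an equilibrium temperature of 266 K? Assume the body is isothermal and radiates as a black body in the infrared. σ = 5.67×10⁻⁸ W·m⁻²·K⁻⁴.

d ≈ 5.87×10¹⁰ m

For an isothermal black-emitting sphere, (1−a)S·πr² = σ·4πr²·T⁴ ⇒ S = 4σT⁴/(1−a).
S = 4·5.67×10⁻⁸·(266)⁴/0.760 = 1494 W/m².
Flux falls as S = L/(4πd²), so d = √(L/(4πS)) = √(6.47×10²⁵/(4π·1494)).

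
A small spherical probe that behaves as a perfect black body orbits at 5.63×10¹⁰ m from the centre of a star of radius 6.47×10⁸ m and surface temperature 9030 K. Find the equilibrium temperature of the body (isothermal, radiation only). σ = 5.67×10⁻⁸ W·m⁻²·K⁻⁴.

T ≈ 684 K

The star's surface emits σT_*⁴; at distance d the flux is S = σT_*⁴(R_*/d)².
S = 5.67×10⁻⁸·(9030)⁴·(6.47×10⁸/5.63×10¹⁰)² = 49790 W/m².
For an isothermal sphere T⁴ = (1−a)S/(4σ) = 2.195×10¹¹ K⁴.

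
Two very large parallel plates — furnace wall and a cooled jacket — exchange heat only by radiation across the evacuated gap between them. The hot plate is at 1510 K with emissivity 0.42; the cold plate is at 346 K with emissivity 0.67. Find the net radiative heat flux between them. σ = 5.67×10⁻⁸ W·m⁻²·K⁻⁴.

For two infinite grey parallel plates, q = σ(T₁⁴ − T₂⁴)/(1/ε₁ + 1/ε₂ − 1).
T₁⁴ − T₂⁴ = 5.199×10¹² − 1.433×10¹⁰ = 5.185×10¹² K⁴.
1/ε₁ + 1/ε₂ − 1 = 2.381 + 1.493 − 1 = 2.873.
q = 5.67×10⁻⁸ × 5.185×10¹² / 2.873.

q ≈ 1.02×10⁵ W/m²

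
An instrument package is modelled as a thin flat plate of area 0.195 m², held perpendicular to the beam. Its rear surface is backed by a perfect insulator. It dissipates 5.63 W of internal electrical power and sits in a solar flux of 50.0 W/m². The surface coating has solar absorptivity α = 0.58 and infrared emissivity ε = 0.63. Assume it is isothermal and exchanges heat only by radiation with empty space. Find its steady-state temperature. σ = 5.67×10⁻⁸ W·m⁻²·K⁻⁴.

T ≈ 201 K

At steady state, absorbed solar power + internal power = radiated power.
Absorbed: α·S·A_cross = 0.58·50.0·0.1950 = 5.655 W (cross-section A).
Total input = 5.655 + 5.63 = 11.29 W.
Radiated: εσ·A_surf·T⁴ with A_surf = A = 0.1950 m².
T⁴ = 11.29/(0.63·5.67×10⁻⁸·0.1950) = 1.620×10⁹ K⁴.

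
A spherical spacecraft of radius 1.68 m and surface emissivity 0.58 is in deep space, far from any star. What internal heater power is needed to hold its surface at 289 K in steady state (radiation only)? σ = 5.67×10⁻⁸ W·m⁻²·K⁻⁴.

P ≈ 8140 W

P = εσ·4πr²·T⁴.
4πr² = 35.47 m²; T⁴ = 6.976×10⁹ K⁴.
P = 0.58·5.67×10⁻⁸·35.47·6.976×10⁹.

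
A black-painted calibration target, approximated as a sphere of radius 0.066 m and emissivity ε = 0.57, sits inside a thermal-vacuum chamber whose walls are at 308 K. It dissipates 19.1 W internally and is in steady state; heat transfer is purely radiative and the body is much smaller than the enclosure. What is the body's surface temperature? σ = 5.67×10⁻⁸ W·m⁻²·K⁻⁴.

For a small grey body in a large enclosure, net radiated power = εσA(T⁴ − T_w⁴).
Steady state: P = εσA(T⁴ − T_w⁴) with A = 4πr² = 0.05474 m².
T⁴ = P/(εσA) + T_w⁴ = 19.1/(0.57·5.67×10⁻⁸·0.05474) + (308)⁴
    = 1.080×10¹⁰ + 8.999×10⁹ = 1.980×10¹⁰ K⁴.

T ≈ 375 K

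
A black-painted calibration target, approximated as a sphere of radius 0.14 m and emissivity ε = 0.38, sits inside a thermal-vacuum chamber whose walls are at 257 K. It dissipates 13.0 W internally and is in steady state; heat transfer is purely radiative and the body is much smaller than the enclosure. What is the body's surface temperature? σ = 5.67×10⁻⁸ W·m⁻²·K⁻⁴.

For a small grey body in a large enclosure, net radiated power = εσA(T⁴ − T_w⁴).
Steady state: P = εσA(T⁴ − T_w⁴) with A = 4πr² = 0.2463 m².
T⁴ = P/(εσA) + T_w⁴ = 13.0/(0.38·5.67×10⁻⁸·0.2463) + (257)⁴
    = 2.450×10⁹ + 4.362×10⁹ = 6.812×10⁹ K⁴.

T ≈ 287 K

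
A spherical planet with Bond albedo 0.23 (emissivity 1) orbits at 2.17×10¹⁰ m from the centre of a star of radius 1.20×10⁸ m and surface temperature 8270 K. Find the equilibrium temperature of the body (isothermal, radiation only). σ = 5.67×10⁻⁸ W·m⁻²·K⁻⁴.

T ≈ 407 K

The star's surface emits σT_*⁴; at distance d the flux is S = σT_*⁴(R_*/d)².
S = 5.67×10⁻⁸·(8270)⁴·(1.20×10⁸/2.17×10¹⁰)² = 8111 W/m².
For an isothermal sphere T⁴ = (1−a)S/(4σ) = 2.754×10¹⁰ K⁴.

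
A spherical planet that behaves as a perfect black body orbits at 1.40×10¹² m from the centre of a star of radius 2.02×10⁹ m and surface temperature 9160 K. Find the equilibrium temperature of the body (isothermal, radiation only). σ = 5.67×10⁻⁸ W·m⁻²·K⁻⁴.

The star's surface emits σT_*⁴; at distance d the flux is S = σT_*⁴(R_*/d)².
S = 5.67×10⁻⁸·(9160)⁴·(2.02×10⁹/1.40×10¹²)² = 831.0 W/m².
For an isothermal sphere T⁴ = (1−a)S/(4σ) = 3.664×10⁹ K⁴.

T ≈ 246 K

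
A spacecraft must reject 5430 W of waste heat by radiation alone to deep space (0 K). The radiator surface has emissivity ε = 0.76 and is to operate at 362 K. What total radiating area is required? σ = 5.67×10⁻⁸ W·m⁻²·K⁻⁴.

A ≈ 7.34 m²

P = εσA T⁴ ⇒ A = P/(εσT⁴).
T⁴ = 1.717×10¹⁰ K⁴.
A = 5430/(0.76 × 5.67×10⁻⁸ × 1.717×10¹⁰).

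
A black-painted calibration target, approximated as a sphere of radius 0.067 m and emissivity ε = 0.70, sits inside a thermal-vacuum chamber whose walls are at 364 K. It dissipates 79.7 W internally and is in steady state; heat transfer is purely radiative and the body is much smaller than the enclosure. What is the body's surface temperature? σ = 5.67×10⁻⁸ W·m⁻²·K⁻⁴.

T ≈ 480 K

For a small grey body in a large enclosure, net radiated power = εσA(T⁴ − T_w⁴).
Steady state: P = εσA(T⁴ − T_w⁴) with A = 4πr² = 0.05641 m².
T⁴ = P/(εσA) + T_w⁴ = 79.7/(0.70·5.67×10⁻⁸·0.05641) + (364)⁴
    = 3.560×10¹⁰ + 1.756×10¹⁰ = 5.315×10¹⁰ K⁴.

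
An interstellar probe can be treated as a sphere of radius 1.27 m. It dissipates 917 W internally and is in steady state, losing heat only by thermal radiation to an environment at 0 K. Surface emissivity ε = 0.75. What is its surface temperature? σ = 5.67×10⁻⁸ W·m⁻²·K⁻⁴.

Steady state: internal power = radiated power, P = εσA T⁴.
Radiating area A = 4πr² = 20.27 m².
T⁴ = P/(εσA) = 917/(0.75·5.67×10⁻⁸·20.27) = 1.064×10⁹ K⁴.
T = (1.064×10⁹)^(1/4).

T ≈ 181 K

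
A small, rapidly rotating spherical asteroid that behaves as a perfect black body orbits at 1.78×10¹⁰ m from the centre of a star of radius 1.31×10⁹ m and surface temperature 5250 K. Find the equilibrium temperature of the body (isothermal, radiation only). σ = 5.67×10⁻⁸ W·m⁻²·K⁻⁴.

The star's surface emits σT_*⁴; at distance d the flux is S = σT_*⁴(R_*/d)².
S = 5.67×10⁻⁸·(5250)⁴·(1.31×10⁹/1.78×10¹⁰)² = 2.333×10⁵ W/m².
For an isothermal sphere T⁴ = (1−a)S/(4σ) = 1.029×10¹² K⁴.

T ≈ 1010 K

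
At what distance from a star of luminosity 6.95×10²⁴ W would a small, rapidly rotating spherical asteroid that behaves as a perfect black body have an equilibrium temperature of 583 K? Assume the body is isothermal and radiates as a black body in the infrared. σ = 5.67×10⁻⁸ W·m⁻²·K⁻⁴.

d ≈ 4.59×10⁹ m

For an isothermal black-emitting sphere, (1−a)S·πr² = σ·4πr²·T⁴ ⇒ S = 4σT⁴/(1−a).
S = 4·5.67×10⁻⁸·(583)⁴/1.00 = 26200 W/m².
Flux falls as S = L/(4πd²), so d = √(L/(4πS)) = √(6.95×10²⁴/(4π·26200)).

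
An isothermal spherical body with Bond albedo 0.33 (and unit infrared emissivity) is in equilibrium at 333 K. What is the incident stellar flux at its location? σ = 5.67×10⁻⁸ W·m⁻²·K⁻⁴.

(1−a)S·πr² = σ·4πr²·T⁴ ⇒ S = 4σT⁴/(1−a).
S = 4·5.67×10⁻⁸·1.230×10¹⁰/0.670.

S ≈ 4160 W/m²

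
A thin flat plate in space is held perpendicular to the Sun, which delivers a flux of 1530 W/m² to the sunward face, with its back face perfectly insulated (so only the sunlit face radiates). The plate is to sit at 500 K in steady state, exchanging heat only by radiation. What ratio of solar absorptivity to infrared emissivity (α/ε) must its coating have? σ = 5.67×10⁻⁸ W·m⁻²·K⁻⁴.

Balance: αS·A = εσ·1A·T⁴ ⇒ α/ε = σT⁴/S.
α/ε = 5.67×10⁻⁸·(500)⁴/1530 = 5.67×10⁻⁸·6.250×10¹⁰/1530.

α/ε ≈ 2.32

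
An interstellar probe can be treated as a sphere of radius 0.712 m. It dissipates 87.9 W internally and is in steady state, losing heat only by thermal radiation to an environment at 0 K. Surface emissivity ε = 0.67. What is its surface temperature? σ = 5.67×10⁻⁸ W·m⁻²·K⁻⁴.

T ≈ 138 K

Steady state: internal power = radiated power, P = εσA T⁴.
Radiating area A = 4πr² = 6.370 m².
T⁴ = P/(εσA) = 87.9/(0.67·5.67×10⁻⁸·6.370) = 3.632×10⁸ K⁴.
T = (3.632×10⁸)^(1/4).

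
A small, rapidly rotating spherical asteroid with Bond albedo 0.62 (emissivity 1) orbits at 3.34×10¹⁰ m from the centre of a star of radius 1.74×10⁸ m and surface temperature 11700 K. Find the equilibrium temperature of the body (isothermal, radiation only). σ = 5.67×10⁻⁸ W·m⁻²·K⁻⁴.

T ≈ 469 K

The star's surface emits σT_*⁴; at distance d the flux is S = σT_*⁴(R_*/d)².
S = 5.67×10⁻⁸·(11700)⁴·(1.74×10⁸/3.34×10¹⁰)² = 28840 W/m².
For an isothermal sphere T⁴ = (1−a)S/(4σ) = 4.831×10¹⁰ K⁴.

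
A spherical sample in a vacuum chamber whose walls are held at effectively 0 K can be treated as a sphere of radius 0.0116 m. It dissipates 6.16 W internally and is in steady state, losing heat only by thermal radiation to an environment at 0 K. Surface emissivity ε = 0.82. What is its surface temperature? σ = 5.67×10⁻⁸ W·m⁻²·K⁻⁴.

T ≈ 529 K

Steady state: internal power = radiated power, P = εσA T⁴.
Radiating area A = 4πr² = 0.001691 m².
T⁴ = P/(εσA) = 6.16/(0.82·5.67×10⁻⁸·0.001691) = 7.835×10¹⁰ K⁴.
T = (7.835×10¹⁰)^(1/4).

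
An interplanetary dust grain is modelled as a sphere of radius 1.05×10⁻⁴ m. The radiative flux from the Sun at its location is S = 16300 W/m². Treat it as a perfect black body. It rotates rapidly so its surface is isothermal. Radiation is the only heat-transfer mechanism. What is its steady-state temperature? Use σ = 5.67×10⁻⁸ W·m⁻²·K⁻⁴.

At equilibrium, absorbed power = emitted power.
Absorbing cross-section = πr² = 3.464×10⁻⁸ m²; emitting surface = 4πr² = 1.385×10⁻⁷ m² (ratio 4).
S·A_cross = εσ·A_surf·T⁴  ⇒  T⁴ = S/(4σ).
T⁴ = 1.00·16300/(4·5.67×10⁻⁸) = 7.187×10¹⁰ K⁴.
T = (7.187×10¹⁰)^(1/4).

T ≈ 518 K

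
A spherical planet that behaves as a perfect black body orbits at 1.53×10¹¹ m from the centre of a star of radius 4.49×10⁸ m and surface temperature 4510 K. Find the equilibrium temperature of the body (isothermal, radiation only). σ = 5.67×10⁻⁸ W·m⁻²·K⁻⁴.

The star's surface emits σT_*⁴; at distance d the flux is S = σT_*⁴(R_*/d)².
S = 5.67×10⁻⁸·(4510)⁴·(4.49×10⁸/1.53×10¹¹)² = 202.0 W/m².
For an isothermal sphere T⁴ = (1−a)S/(4σ) = 8.908×10⁸ K⁴.

T ≈ 173 K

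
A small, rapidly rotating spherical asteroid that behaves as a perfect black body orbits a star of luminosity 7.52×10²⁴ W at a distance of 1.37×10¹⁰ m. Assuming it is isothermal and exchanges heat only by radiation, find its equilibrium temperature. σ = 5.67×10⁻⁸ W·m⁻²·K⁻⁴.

T ≈ 344 K

First find the stellar flux at distance d: S = L/(4πd²) = 7.52×10²⁴/(4π·(1.37×10¹⁰)²) = 3188 W/m².
For an isothermal sphere, absorbed (1−a)S·πr² = emitted σ·4πr²·T⁴, so T⁴ = (1−a)S/(4σ).
T⁴ = 1.00·3188/(4·5.67×10⁻⁸) = 1.406×10¹⁰ K⁴.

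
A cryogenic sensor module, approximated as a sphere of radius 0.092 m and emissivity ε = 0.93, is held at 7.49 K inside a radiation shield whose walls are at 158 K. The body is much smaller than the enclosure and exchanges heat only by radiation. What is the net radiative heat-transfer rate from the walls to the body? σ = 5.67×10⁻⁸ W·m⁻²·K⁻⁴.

P_net ≈ 3.50 W

For a small grey body in a large enclosure: P_net = εσA(T_body⁴ − T_wall⁴).
A = 4πr² = 0.1064 m²; T_body⁴ − T_wall⁴ = 3147 − 6.232×10⁸ = -6.232×10⁸ K⁴.
|P_net| = 0.93·5.67×10⁻⁸·0.1064·6.232×10⁸.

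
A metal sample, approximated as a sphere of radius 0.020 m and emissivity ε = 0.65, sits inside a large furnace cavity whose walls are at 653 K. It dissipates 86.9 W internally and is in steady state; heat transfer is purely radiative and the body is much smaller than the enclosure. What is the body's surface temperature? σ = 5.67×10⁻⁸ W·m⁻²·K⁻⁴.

T ≈ 898 K

For a small grey body in a large enclosure, net radiated power = εσA(T⁴ − T_w⁴).
Steady state: P = εσA(T⁴ − T_w⁴) with A = 4πr² = 0.005027 m².
T⁴ = P/(εσA) + T_w⁴ = 86.9/(0.65·5.67×10⁻⁸·0.005027) + (653)⁴
    = 4.691×10¹¹ + 1.818×10¹¹ = 6.509×10¹¹ K⁴.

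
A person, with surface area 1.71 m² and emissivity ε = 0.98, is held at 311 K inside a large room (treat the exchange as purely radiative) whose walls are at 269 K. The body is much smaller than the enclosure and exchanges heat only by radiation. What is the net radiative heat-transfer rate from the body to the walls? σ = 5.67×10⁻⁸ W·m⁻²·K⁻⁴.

For a small grey body in a large enclosure: P_net = εσA(T_body⁴ − T_wall⁴).
A = 1.71 m²; T_body⁴ − T_wall⁴ = 9.355×10⁹ − 5.236×10⁹ = 4.119×10⁹ K⁴.
|P_net| = 0.98·5.67×10⁻⁸·1.710·4.119×10⁹.

P_net ≈ 391 W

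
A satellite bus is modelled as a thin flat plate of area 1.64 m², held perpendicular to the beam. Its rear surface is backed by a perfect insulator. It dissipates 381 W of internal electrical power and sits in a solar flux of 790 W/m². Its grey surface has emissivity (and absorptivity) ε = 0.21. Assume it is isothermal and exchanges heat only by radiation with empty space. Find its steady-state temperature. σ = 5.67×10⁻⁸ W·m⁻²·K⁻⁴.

T ≈ 428 K

At steady state, absorbed solar power + internal power = radiated power.
Absorbed: α·S·A_cross = 0.21·790·1.640 = 272.1 W (cross-section A).
Total input = 272.1 + 381 = 653.1 W.
Radiated: εσ·A_surf·T⁴ with A_surf = A = 1.640 m².
T⁴ = 653.1/(0.21·5.67×10⁻⁸·1.640) = 3.344×10¹⁰ K⁴.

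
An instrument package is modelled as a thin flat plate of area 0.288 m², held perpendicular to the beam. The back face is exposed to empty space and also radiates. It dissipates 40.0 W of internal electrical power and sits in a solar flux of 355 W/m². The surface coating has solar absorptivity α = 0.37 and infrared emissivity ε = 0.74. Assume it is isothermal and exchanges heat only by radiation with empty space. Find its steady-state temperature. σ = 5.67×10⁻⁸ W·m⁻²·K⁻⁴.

At steady state, absorbed solar power + internal power = radiated power.
Absorbed: α·S·A_cross = 0.37·355·0.2880 = 37.83 W (cross-section A).
Total input = 37.83 + 40.0 = 77.83 W.
Radiated: εσ·A_surf·T⁴ with A_surf = 2A = 0.5760 m².
T⁴ = 77.83/(0.74·5.67×10⁻⁸·0.5760) = 3.220×10⁹ K⁴.

T ≈ 238 K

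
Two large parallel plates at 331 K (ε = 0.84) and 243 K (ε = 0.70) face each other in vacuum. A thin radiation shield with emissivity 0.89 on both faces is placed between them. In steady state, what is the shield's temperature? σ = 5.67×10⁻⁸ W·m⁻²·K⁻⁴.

T_s ≈ 300 K

In steady state the net flux on the hot side equals that on the cold side.
σ(T₁⁴−T_s⁴)/D₁ = σ(T_s⁴−T₂⁴)/D₂, with D₁ = 1/ε₁+1/ε_s−1 = 1.314, D₂ = 1/ε_s+1/ε₂−1 = 1.552.
Solve for T_s⁴: T_s⁴ = (D₂·T₁⁴ + D₁·T₂⁴)/(D₁+D₂) = 8.099×10⁹ K⁴.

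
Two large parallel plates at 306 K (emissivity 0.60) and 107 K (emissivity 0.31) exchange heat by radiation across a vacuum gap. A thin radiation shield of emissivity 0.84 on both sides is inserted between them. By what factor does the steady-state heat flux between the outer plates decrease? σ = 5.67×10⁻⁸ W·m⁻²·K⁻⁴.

factor ≈ 1.35

Without shield: q₀ = σΔ(T⁴)/(1/ε₁+1/ε₂−1) with denominator 3.892.
With shield the two gaps are in series; the resistances add: (1/ε₁+1/ε_s−1)+(1/ε_s+1/ε₂−1) = 1.857+3.416 = 5.273.
Heat-flux ratio q₀/q = 5.273/3.892.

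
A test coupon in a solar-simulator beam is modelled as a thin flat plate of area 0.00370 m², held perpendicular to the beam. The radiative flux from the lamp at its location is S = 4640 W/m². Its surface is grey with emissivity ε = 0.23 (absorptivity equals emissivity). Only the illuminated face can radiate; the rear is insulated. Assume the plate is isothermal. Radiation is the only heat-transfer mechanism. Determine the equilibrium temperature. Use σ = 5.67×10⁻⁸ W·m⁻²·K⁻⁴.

T ≈ 535 K

At equilibrium, absorbed power = emitted power.
Absorbing cross-section = A = 0.003700 m²; emitting surface = A = 0.003700 m² (ratio 1).
εS·A_cross = εσ·A_surf·T⁴  ⇒  T⁴ = S/(1σ)   (ε cancels).
T⁴ = 4640/(1·5.67×10⁻⁸) = 8.183×10¹⁰ K⁴.
T = (8.183×10¹⁰)^(1/4).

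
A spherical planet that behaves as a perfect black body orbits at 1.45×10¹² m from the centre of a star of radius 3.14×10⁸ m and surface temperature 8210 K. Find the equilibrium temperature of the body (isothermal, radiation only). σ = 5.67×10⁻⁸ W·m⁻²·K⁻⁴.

The star's surface emits σT_*⁴; at distance d the flux is S = σT_*⁴(R_*/d)².
S = 5.67×10⁻⁸·(8210)⁴·(3.14×10⁸/1.45×10¹²)² = 12.08 W/m².
For an isothermal sphere T⁴ = (1−a)S/(4σ) = 5.326×10⁷ K⁴.

T ≈ 85.4 K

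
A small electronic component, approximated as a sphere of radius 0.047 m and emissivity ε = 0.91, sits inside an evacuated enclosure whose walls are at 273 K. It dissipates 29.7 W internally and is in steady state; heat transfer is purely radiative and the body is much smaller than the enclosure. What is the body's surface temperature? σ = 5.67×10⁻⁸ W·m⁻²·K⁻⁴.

T ≈ 403 K

For a small grey body in a large enclosure, net radiated power = εσA(T⁴ − T_w⁴).
Steady state: P = εσA(T⁴ − T_w⁴) with A = 4πr² = 0.02776 m².
T⁴ = P/(εσA) + T_w⁴ = 29.7/(0.91·5.67×10⁻⁸·0.02776) + (273)⁴
    = 2.074×10¹⁰ + 5.555×10⁹ = 2.629×10¹⁰ K⁴.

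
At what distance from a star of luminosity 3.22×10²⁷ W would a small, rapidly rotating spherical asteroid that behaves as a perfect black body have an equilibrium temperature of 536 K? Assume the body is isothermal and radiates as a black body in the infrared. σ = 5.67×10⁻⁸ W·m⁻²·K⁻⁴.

For an isothermal black-emitting sphere, (1−a)S·πr² = σ·4πr²·T⁴ ⇒ S = 4σT⁴/(1−a).
S = 4·5.67×10⁻⁸·(536)⁴/1.00 = 18720 W/m².
Flux falls as S = L/(4πd²), so d = √(L/(4πS)) = √(3.22×10²⁷/(4π·18720)).

d ≈ 1.17×10¹¹ m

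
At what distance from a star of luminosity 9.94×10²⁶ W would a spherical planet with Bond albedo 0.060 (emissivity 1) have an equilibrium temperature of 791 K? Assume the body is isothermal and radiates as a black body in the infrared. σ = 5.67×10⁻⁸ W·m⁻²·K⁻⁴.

For an isothermal black-emitting sphere, (1−a)S·πr² = σ·4πr²·T⁴ ⇒ S = 4σT⁴/(1−a).
S = 4·5.67×10⁻⁸·(791)⁴/0.940 = 94450 W/m².
Flux falls as S = L/(4πd²), so d = √(L/(4πS)) = √(9.94×10²⁶/(4π·94450)).

d ≈ 2.89×10¹⁰ m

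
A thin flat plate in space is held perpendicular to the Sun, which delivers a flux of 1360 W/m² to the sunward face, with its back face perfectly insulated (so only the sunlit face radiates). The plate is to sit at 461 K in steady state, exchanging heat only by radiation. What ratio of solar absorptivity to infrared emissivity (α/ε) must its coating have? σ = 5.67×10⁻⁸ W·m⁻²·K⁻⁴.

α/ε ≈ 1.88

Balance: αS·A = εσ·1A·T⁴ ⇒ α/ε = σT⁴/S.
α/ε = 5.67×10⁻⁸·(461)⁴/1360 = 5.67×10⁻⁸·4.517×10¹⁰/1360.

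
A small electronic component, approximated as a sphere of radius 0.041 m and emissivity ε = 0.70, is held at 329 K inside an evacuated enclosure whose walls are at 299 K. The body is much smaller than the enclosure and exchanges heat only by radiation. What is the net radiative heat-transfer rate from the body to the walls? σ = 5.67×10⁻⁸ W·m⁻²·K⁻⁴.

For a small grey body in a large enclosure: P_net = εσA(T_body⁴ − T_wall⁴).
A = 4πr² = 0.02112 m²; T_body⁴ − T_wall⁴ = 1.172×10¹⁰ − 7.993×10⁹ = 3.724×10⁹ K⁴.
|P_net| = 0.70·5.67×10⁻⁸·0.02112·3.724×10⁹.

P_net ≈ 3.12 W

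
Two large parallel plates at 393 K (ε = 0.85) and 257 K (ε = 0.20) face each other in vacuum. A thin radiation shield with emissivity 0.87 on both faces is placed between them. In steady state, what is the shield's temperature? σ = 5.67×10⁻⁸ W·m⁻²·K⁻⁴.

T_s ≈ 375 K

In steady state the net flux on the hot side equals that on the cold side.
σ(T₁⁴−T_s⁴)/D₁ = σ(T_s⁴−T₂⁴)/D₂, with D₁ = 1/ε₁+1/ε_s−1 = 1.326, D₂ = 1/ε_s+1/ε₂−1 = 5.149.
Solve for T_s⁴: T_s⁴ = (D₂·T₁⁴ + D₁·T₂⁴)/(D₁+D₂) = 1.986×10¹⁰ K⁴.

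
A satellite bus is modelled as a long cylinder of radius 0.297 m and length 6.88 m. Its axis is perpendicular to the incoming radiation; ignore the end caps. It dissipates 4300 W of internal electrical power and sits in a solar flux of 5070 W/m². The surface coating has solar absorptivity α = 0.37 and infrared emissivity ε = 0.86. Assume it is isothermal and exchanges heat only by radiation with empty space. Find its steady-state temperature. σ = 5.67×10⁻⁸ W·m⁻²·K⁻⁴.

At steady state, absorbed solar power + internal power = radiated power.
Absorbed: α·S·A_cross = 0.37·5070·4.087 = 7666 W (cross-section 2rL).
Total input = 7666 + 4300 = 11970 W.
Radiated: εσ·A_surf·T⁴ with A_surf = 2πrL = 12.84 m².
T⁴ = 11970/(0.86·5.67×10⁻⁸·12.84) = 1.911×10¹⁰ K⁴.

T ≈ 372 K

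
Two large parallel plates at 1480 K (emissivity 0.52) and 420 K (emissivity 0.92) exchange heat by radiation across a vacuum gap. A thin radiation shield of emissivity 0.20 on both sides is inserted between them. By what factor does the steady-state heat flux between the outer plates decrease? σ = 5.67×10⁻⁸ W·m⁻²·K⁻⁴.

Without shield: q₀ = σΔ(T⁴)/(1/ε₁+1/ε₂−1) with denominator 2.010.
With shield the two gaps are in series; the resistances add: (1/ε₁+1/ε_s−1)+(1/ε_s+1/ε₂−1) = 5.923+5.087 = 11.01.
Heat-flux ratio q₀/q = 11.01/2.010.

factor ≈ 5.48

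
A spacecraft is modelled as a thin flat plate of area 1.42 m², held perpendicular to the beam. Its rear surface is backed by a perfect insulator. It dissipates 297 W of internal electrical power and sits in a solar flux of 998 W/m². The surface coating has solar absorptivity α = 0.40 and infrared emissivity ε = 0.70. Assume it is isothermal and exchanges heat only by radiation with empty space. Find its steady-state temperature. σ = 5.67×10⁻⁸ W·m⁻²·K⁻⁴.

T ≈ 352 K

At steady state, absorbed solar power + internal power = radiated power.
Absorbed: α·S·A_cross = 0.40·998·1.420 = 566.9 W (cross-section A).
Total input = 566.9 + 297 = 863.9 W.
Radiated: εσ·A_surf·T⁴ with A_surf = A = 1.420 m².
T⁴ = 863.9/(0.70·5.67×10⁻⁸·1.420) = 1.533×10¹⁰ K⁴.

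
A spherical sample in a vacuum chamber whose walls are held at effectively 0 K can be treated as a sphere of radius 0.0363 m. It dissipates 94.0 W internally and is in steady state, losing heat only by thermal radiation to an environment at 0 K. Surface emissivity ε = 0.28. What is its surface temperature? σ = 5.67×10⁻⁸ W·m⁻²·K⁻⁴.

Steady state: internal power = radiated power, P = εσA T⁴.
Radiating area A = 4πr² = 0.01656 m².
T⁴ = P/(εσA) = 94.0/(0.28·5.67×10⁻⁸·0.01656) = 3.576×10¹¹ K⁴.
T = (3.576×10¹¹)^(1/4).

T ≈ 773 K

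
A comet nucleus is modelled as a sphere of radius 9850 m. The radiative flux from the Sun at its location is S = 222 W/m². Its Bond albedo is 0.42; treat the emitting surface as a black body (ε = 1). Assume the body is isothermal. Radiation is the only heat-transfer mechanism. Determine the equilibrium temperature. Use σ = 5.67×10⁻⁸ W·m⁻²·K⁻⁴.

At equilibrium, absorbed power = emitted power.
Absorbing cross-section = πr² = 3.048×10⁸ m²; emitting surface = 4πr² = 1.219×10⁹ m² (ratio 4).
(1−a)S·A_cross = εσ·A_surf·T⁴  ⇒  T⁴ = (1−a)S/(4σ).
T⁴ = 0.580·222/(4·5.67×10⁻⁸) = 5.677×10⁸ K⁴.
T = (5.677×10⁸)^(1/4).

T ≈ 154 K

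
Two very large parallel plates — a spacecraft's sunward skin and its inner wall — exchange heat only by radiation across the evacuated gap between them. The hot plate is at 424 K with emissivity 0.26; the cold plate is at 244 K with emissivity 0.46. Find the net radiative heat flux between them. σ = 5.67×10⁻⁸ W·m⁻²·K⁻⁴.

q ≈ 325 W/m²

For two infinite grey parallel plates, q = σ(T₁⁴ − T₂⁴)/(1/ε₁ + 1/ε₂ − 1).
T₁⁴ − T₂⁴ = 3.232×10¹⁰ − 3.545×10⁹ = 2.877×10¹⁰ K⁴.
1/ε₁ + 1/ε₂ − 1 = 3.846 + 2.174 − 1 = 5.020.
q = 5.67×10⁻⁸ × 2.877×10¹⁰ / 5.020.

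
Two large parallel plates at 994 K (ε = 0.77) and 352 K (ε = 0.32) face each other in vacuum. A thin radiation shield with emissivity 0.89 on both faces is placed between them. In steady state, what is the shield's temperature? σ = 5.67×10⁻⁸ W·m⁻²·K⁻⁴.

In steady state the net flux on the hot side equals that on the cold side.
σ(T₁⁴−T_s⁴)/D₁ = σ(T_s⁴−T₂⁴)/D₂, with D₁ = 1/ε₁+1/ε_s−1 = 1.422, D₂ = 1/ε_s+1/ε₂−1 = 3.249.
Solve for T_s⁴: T_s⁴ = (D₂·T₁⁴ + D₁·T₂⁴)/(D₁+D₂) = 6.836×10¹¹ K⁴.

T_s ≈ 909 K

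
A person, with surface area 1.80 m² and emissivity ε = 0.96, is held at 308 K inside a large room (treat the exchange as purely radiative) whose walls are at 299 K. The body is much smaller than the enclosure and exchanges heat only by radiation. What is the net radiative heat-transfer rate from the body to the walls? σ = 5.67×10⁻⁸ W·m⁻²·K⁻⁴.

P_net ≈ 98.6 W

For a small grey body in a large enclosure: P_net = εσA(T_body⁴ − T_wall⁴).
A = 1.80 m²; T_body⁴ − T_wall⁴ = 8.999×10⁹ − 7.993×10⁹ = 1.007×10⁹ K⁴.
|P_net| = 0.96·5.67×10⁻⁸·1.800·1.007×10⁹.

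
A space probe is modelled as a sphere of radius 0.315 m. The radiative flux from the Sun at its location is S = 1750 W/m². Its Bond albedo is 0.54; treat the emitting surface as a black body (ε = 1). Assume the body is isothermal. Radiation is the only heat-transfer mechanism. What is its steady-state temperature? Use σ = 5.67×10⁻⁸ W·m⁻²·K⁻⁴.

T ≈ 244 K

At equilibrium, absorbed power = emitted power.
Absorbing cross-section = πr² = 0.3117 m²; emitting surface = 4πr² = 1.247 m² (ratio 4).
(1−a)S·A_cross = εσ·A_surf·T⁴  ⇒  T⁴ = (1−a)S/(4σ).
T⁴ = 0.460·1750/(4·5.67×10⁻⁸) = 3.549×10⁹ K⁴.
T = (3.549×10⁹)^(1/4).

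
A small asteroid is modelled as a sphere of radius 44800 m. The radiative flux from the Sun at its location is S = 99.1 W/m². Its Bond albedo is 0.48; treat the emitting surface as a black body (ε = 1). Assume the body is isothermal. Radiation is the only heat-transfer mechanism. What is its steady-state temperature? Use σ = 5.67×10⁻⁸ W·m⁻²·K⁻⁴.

T ≈ 123 K

At equilibrium, absorbed power = emitted power.
Absorbing cross-section = πr² = 6.305×10⁹ m²; emitting surface = 4πr² = 2.522×10¹⁰ m² (ratio 4).
(1−a)S·A_cross = εσ·A_surf·T⁴  ⇒  T⁴ = (1−a)S/(4σ).
T⁴ = 0.520·99.1/(4·5.67×10⁻⁸) = 2.272×10⁸ K⁴.
T = (2.272×10⁸)^(1/4).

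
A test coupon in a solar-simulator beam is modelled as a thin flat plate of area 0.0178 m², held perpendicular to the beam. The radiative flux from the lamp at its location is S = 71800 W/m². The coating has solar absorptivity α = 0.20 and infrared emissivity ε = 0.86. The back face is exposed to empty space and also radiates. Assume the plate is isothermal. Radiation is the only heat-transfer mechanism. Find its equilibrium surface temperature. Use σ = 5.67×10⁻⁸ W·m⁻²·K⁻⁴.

T ≈ 619 K

At equilibrium, absorbed power = emitted power.
Absorbing cross-section = A = 0.01780 m²; emitting surface = 2A = 0.03560 m² (ratio 2).
αS·A_cross = εσ·A_surf·T⁴  ⇒  T⁴ = αS/(ε·2σ).
T⁴ = 0.200·71800/(0.86·2·5.67×10⁻⁸) = 1.472×10¹¹ K⁴.
T = (1.472×10¹¹)^(1/4).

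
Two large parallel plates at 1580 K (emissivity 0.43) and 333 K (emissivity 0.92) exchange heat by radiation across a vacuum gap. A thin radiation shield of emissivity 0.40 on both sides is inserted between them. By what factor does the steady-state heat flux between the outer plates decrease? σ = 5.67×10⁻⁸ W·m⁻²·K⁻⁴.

Without shield: q₀ = σΔ(T⁴)/(1/ε₁+1/ε₂−1) with denominator 2.413.
With shield the two gaps are in series; the resistances add: (1/ε₁+1/ε_s−1)+(1/ε_s+1/ε₂−1) = 3.826+2.587 = 6.413.
Heat-flux ratio q₀/q = 6.413/2.413.

factor ≈ 2.66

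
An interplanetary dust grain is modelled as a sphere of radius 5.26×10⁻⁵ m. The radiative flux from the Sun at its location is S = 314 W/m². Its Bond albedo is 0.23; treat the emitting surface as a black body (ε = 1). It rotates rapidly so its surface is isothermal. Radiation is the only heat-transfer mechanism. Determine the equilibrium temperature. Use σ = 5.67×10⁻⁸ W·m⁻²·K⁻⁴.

T ≈ 181 K

At equilibrium, absorbed power = emitted power.
Absorbing cross-section = πr² = 8.692×10⁻⁹ m²; emitting surface = 4πr² = 3.477×10⁻⁸ m² (ratio 4).
(1−a)S·A_cross = εσ·A_surf·T⁴  ⇒  T⁴ = (1−a)S/(4σ).
T⁴ = 0.770·314/(4·5.67×10⁻⁸) = 1.066×10⁹ K⁴.
T = (1.066×10⁹)^(1/4).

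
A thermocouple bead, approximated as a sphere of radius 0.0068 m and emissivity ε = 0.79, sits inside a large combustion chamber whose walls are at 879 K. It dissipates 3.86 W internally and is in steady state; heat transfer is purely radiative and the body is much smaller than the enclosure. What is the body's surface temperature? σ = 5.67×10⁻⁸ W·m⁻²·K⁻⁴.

For a small grey body in a large enclosure, net radiated power = εσA(T⁴ − T_w⁴).
Steady state: P = εσA(T⁴ − T_w⁴) with A = 4πr² = 5.811×10⁻⁴ m².
T⁴ = P/(εσA) + T_w⁴ = 3.86/(0.79·5.67×10⁻⁸·5.811×10⁻⁴) + (879)⁴
    = 1.483×10¹¹ + 5.970×10¹¹ = 7.453×10¹¹ K⁴.

T ≈ 929 K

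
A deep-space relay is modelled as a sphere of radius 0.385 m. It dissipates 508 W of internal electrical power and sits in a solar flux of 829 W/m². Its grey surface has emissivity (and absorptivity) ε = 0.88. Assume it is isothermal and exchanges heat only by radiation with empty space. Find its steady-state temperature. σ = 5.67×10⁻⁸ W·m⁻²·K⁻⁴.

T ≈ 309 K

At steady state, absorbed solar power + internal power = radiated power.
Absorbed: α·S·A_cross = 0.88·829·0.4657 = 339.7 W (cross-section πr²).
Total input = 339.7 + 508 = 847.7 W.
Radiated: εσ·A_surf·T⁴ with A_surf = 4πr² = 1.863 m².
T⁴ = 847.7/(0.88·5.67×10⁻⁸·1.863) = 9.121×10⁹ K⁴.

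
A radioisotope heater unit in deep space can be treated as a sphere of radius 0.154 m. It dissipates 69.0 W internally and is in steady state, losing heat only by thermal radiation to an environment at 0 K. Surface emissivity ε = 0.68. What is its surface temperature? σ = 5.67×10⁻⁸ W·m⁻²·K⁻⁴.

Steady state: internal power = radiated power, P = εσA T⁴.
Radiating area A = 4πr² = 0.2980 m².
T⁴ = P/(εσA) = 69.0/(0.68·5.67×10⁻⁸·0.2980) = 6.005×10⁹ K⁴.
T = (6.005×10⁹)^(1/4).

T ≈ 278 K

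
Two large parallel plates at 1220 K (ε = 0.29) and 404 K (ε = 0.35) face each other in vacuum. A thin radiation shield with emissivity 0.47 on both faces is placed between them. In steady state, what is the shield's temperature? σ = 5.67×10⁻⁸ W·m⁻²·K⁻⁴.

T_s ≈ 1010 K

In steady state the net flux on the hot side equals that on the cold side.
σ(T₁⁴−T_s⁴)/D₁ = σ(T_s⁴−T₂⁴)/D₂, with D₁ = 1/ε₁+1/ε_s−1 = 4.576, D₂ = 1/ε_s+1/ε₂−1 = 3.985.
Solve for T_s⁴: T_s⁴ = (D₂·T₁⁴ + D₁·T₂⁴)/(D₁+D₂) = 1.045×10¹² K⁴.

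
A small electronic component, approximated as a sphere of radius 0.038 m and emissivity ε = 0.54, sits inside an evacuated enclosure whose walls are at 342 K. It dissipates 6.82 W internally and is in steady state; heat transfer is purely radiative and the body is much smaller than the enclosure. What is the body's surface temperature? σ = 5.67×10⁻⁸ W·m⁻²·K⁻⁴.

For a small grey body in a large enclosure, net radiated power = εσA(T⁴ − T_w⁴).
Steady state: P = εσA(T⁴ − T_w⁴) with A = 4πr² = 0.01815 m².
T⁴ = P/(εσA) + T_w⁴ = 6.82/(0.54·5.67×10⁻⁸·0.01815) + (342)⁴
    = 1.228×10¹⁰ + 1.368×10¹⁰ = 2.596×10¹⁰ K⁴.

T ≈ 401 K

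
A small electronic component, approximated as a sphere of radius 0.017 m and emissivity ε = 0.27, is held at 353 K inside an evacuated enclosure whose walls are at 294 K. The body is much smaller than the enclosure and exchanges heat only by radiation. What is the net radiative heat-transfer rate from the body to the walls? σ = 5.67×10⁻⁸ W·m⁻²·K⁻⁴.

For a small grey body in a large enclosure: P_net = εσA(T_body⁴ − T_wall⁴).
A = 4πr² = 0.003632 m²; T_body⁴ − T_wall⁴ = 1.553×10¹⁰ − 7.471×10⁹ = 8.056×10⁹ K⁴.
|P_net| = 0.27·5.67×10⁻⁸·0.003632·8.056×10⁹.

P_net ≈ 0.448 W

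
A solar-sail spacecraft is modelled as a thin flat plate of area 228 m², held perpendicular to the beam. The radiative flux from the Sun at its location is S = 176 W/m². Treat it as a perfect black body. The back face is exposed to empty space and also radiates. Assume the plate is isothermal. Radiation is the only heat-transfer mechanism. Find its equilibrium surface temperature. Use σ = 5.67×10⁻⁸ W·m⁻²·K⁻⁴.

At equilibrium, absorbed power = emitted power.
Absorbing cross-section = A = 228.0 m²; emitting surface = 2A = 456.0 m² (ratio 2).
S·A_cross = εσ·A_surf·T⁴  ⇒  T⁴ = S/(2σ).
T⁴ = 1.00·176/(2·5.67×10⁻⁸) = 1.552×10⁹ K⁴.
T = (1.552×10⁹)^(1/4).

T ≈ 198 K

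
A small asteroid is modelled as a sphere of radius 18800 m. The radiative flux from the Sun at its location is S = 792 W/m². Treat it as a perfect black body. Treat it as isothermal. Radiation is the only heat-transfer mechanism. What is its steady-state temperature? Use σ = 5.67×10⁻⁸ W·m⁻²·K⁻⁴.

T ≈ 243 K

At equilibrium, absorbed power = emitted power.
Absorbing cross-section = πr² = 1.110×10⁹ m²; emitting surface = 4πr² = 4.441×10⁹ m² (ratio 4).
S·A_cross = εσ·A_surf·T⁴  ⇒  T⁴ = S/(4σ).
T⁴ = 1.00·792/(4·5.67×10⁻⁸) = 3.492×10⁹ K⁴.
T = (3.492×10⁹)^(1/4).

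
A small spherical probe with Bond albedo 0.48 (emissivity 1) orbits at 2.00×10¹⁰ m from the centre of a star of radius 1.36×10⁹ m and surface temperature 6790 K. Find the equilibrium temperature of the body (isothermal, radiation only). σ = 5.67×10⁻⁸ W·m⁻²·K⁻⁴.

The star's surface emits σT_*⁴; at distance d the flux is S = σT_*⁴(R_*/d)².
S = 5.67×10⁻⁸·(6790)⁴·(1.36×10⁹/2.00×10¹⁰)² = 5.573×10⁵ W/m².
For an isothermal sphere T⁴ = (1−a)S/(4σ) = 1.278×10¹² K⁴.

T ≈ 1060 K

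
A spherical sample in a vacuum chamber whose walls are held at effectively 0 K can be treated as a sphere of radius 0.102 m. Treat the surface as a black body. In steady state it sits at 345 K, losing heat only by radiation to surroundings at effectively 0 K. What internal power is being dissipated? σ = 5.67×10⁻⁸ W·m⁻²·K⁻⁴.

Steady state: P = εσA T⁴.
A = 4πr² = 0.1307 m²; T⁴ = (345)⁴ = 1.417×10¹⁰ K⁴.
P = 1.0 × 5.67×10⁻⁸ × 0.1307 × 1.417×10¹⁰.

P ≈ 105 W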